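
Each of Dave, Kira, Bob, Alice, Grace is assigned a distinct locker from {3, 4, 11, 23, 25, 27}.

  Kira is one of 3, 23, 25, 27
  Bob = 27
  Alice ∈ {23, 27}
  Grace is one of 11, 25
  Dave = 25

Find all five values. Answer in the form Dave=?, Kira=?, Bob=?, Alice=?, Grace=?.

Dave=25, Kira=3, Bob=27, Alice=23, Grace=11

Dave's domain is down to {25}, so Dave = 25. Remove 25 from Kira, Grace.
Bob's domain is down to {27}, so Bob = 27. Remove 27 from Kira, Alice.
That leaves Alice = 23. Remove 23 from Kira.
Grace must be 11 (only option left).
That leaves Kira = 3.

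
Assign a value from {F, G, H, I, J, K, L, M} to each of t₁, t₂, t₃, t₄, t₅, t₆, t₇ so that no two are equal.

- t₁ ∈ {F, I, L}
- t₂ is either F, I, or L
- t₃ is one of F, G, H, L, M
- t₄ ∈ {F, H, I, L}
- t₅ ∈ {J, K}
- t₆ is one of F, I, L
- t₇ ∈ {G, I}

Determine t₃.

t₁, t₂, t₆ share exactly the 3 values {F, I, L}; by pigeonhole those values go to them, so strike F, I, L from t₃, t₄, t₇.
t₄ has just one choice, so t₄ = H. Eliminate H elsewhere: t₃.
t₇ must be G (only option left). Eliminate G elsewhere: t₃.
So t₃ = M.

M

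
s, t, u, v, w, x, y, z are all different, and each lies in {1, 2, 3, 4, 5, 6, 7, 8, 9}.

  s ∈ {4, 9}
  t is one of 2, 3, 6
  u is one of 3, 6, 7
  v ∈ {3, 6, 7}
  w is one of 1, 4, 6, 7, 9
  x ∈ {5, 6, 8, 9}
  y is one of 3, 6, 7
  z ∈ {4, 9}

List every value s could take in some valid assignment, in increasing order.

4, 9

The 2 variables s and z are confined to {4, 9}, which locks those values in; drop them from w, x.
The 3 variables u, v, y are confined to {3, 6, 7}, which locks those values in; drop them from t, w, x.
t's domain is down to {2}, so t = 2.
w must be 1 (only option left).
No further eliminations apply; s can still be any of 4, 9.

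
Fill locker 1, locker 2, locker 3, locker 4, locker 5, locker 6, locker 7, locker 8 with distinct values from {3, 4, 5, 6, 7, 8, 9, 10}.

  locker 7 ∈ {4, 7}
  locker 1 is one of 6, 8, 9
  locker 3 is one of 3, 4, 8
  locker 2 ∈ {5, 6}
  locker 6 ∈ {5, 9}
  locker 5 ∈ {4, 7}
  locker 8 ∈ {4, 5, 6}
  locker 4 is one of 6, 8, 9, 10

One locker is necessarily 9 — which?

The 8 variables draw from only 8 values {3, 4, 5, 6, 7, 8, 9, 10}, so each is used; only locker 3 can be 3, hence locker 3 = 3.
Among the 7 still-open variables, 10 fits only locker 4 (and all 7 values in {4, 5, 6, 7, 8, 9, 10} must be used), so locker 4 = 10.
Among the 6 still-open variables, 8 fits only locker 1 (and all 6 values in {4, 5, 6, 7, 8, 9} must be used), so locker 1 = 8.
Among the 5 still-open variables, 9 fits only locker 6 (and all 5 values in {4, 5, 6, 7, 9} must be used), so locker 6 = 9.

locker 6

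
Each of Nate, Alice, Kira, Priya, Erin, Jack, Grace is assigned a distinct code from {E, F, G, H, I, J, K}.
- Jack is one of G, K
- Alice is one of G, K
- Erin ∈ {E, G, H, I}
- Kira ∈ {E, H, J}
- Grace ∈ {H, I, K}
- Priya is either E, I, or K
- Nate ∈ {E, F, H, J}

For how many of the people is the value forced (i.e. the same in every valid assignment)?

2

The 7 variables together cover exactly {E, F, G, H, I, J, K} — 7 values for 7 variables — and F appears only in Nate's list, so Nate = F.
The 6 still-open variables draw from only 6 values {E, G, H, I, J, K}, so each is used; only Kira can be J, hence Kira = J.
Alice and Jack share exactly the 2 values {G, K}; by pigeonhole those values go to them, so strike G, K from Priya, Erin, Grace.
Determined: Nate=F, Kira=J. The other people each still have more than one consistent value. That makes 2.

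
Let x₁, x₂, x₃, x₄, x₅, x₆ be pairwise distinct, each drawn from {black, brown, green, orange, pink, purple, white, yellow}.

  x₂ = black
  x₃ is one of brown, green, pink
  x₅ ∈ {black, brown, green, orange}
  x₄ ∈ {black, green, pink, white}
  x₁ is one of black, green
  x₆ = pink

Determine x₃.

x₂ has just one choice, so x₂ = black. Eliminate black elsewhere: x₁, x₄, x₅.
x₆'s domain is down to {pink}, so x₆ = pink. Strike pink from x₃, x₄.
x₁ has just one choice, so x₁ = green. So x₃, x₄, x₅ can't be green.
So x₃ = brown.

brown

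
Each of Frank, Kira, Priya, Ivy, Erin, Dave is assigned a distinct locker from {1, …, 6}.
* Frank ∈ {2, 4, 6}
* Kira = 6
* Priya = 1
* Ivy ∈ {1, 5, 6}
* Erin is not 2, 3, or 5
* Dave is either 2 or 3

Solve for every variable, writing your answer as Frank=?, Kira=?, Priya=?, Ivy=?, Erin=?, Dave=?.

Frank=2, Kira=6, Priya=1, Ivy=5, Erin=4, Dave=3

Kira's domain is down to {6}, so Kira = 6. Strike 6 from Frank, Ivy, Erin.
That leaves Priya = 1. Strike 1 from Ivy, Erin.
Ivy's domain is down to {5}, so Ivy = 5.
Erin has just one choice, so Erin = 4. Remove 4 from Frank.
Frank must be 2 (only option left). Remove 2 from Dave.
That leaves Dave = 3.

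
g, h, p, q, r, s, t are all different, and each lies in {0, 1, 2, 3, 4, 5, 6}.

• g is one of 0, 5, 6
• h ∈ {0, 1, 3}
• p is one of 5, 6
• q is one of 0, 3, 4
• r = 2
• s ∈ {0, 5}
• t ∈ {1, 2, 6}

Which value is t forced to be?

1

r has just one choice, so r = 2. Remove 2 from t.
The 6 still-open variables draw from only 6 values {0, 1, 3, 4, 5, 6}, so each is used; only q can be 4, hence q = 4.
The 5 still-open variables draw from only 5 values {0, 1, 3, 5, 6}, so each is used; only h can be 3, hence h = 3.
The 4 still-open variables draw from only 4 values {0, 1, 5, 6}, so each is used; only t can be 1, hence t = 1.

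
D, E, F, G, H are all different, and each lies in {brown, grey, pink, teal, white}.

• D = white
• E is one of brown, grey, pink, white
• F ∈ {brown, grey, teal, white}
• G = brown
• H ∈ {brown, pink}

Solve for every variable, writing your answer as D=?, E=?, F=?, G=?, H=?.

D must be white (only option left). Eliminate white elsewhere: E, F.
That leaves G = brown. Strike brown from E, F, H.
H's domain is down to {pink}, so H = pink. Remove pink from E.
E's domain is down to {grey}, so E = grey. Strike grey from F.
F must be teal (only option left).

D=white, E=grey, F=teal, G=brown, H=pink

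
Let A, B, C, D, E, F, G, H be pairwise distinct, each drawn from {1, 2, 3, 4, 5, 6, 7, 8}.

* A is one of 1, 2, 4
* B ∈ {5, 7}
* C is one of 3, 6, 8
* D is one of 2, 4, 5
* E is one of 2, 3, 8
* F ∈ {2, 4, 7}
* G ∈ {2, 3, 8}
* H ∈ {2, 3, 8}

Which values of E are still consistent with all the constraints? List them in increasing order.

Among the 8 variables, 1 fits only A (and all 8 values in {1, 2, 3, 4, 5, 6, 7, 8} must be used), so A = 1.
The 7 still-open variables draw from only 7 values {2, 3, 4, 5, 6, 7, 8}, so each is used; only C can be 6, hence C = 6.
The 3 variables E, G, H are confined to {2, 3, 8}, which locks those values in; drop them from D, F.
No further eliminations apply; E can still be any of 2, 3, 8.

2, 3, 8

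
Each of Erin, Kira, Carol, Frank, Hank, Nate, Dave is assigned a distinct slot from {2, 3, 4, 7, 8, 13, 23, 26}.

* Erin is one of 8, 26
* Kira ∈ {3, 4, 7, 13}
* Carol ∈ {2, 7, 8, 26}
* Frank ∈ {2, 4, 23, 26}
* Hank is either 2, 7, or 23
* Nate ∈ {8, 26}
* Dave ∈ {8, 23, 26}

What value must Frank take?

Erin and Nate between them cover only {8, 26} — a naked pair. Remove those values from Carol, Frank, Dave.
That leaves Dave = 23. Eliminate 23 elsewhere: Frank, Hank.
Carol and Hank share exactly the 2 values {2, 7}; by pigeonhole those values go to them, so strike 2, 7 from Kira, Frank.
So Frank = 4.

4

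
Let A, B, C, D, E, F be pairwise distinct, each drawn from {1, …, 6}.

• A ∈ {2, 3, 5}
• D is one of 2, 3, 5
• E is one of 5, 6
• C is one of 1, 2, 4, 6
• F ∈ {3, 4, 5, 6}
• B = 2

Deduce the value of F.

B has just one choice, so B = 2. Eliminate 2 elsewhere: A, C, D.
The 5 still-open variables together cover exactly {1, 3, 4, 5, 6} — 5 values for 5 variables — and 1 appears only in C's list, so C = 1.
Among the 4 still-open variables, 4 fits only F (and all 4 values in {3, 4, 5, 6} must be used), so F = 4.

4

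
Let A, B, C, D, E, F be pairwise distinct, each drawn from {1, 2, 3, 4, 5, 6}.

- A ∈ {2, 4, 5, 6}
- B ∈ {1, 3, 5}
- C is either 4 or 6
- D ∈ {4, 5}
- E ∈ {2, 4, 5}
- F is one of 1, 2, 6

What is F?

1

The 6 variables draw from only 6 values {1, 2, 3, 4, 5, 6}, so each is used; only B can be 3, hence B = 3.
The 5 still-open variables together cover exactly {1, 2, 4, 5, 6} — 5 values for 5 variables — and 1 appears only in F's list, so F = 1.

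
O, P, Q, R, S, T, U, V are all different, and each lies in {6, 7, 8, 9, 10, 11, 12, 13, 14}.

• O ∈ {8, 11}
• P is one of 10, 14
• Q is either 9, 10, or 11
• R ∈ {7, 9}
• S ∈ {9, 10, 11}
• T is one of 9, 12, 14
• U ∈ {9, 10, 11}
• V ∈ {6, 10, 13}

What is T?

12

The 3 variables Q, S, U are confined to {9, 10, 11}, which locks those values in; drop them from O, P, R, T, V.
O has just one choice, so O = 8.
P has just one choice, so P = 14. Eliminate 14 elsewhere: T.
So T = 12.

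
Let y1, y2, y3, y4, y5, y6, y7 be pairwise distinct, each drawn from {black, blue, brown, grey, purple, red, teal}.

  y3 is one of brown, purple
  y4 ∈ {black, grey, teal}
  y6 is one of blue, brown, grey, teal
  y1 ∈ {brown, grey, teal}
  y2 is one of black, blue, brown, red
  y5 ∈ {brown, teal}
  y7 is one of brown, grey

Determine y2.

red

Among the 7 variables, purple fits only y3 (and all 7 values in {black, blue, brown, grey, purple, red, teal} must be used), so y3 = purple.
The 6 still-open variables together cover exactly {black, blue, brown, grey, red, teal} — 6 values for 6 variables — and red appears only in y2's list, so y2 = red.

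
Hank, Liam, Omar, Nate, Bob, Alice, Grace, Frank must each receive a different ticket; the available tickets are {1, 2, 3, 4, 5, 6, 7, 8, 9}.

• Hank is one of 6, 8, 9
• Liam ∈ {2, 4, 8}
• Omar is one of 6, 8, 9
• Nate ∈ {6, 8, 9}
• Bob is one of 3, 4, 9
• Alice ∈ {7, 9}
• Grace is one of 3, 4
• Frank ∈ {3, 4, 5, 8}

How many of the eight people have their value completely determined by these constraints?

3

The 8 variables draw from only 8 values {2, 3, 4, 5, 6, 7, 8, 9}, so each is used; only Liam can be 2, hence Liam = 2.
Among the 7 still-open variables, 5 fits only Frank (and all 7 values in {3, 4, 5, 6, 7, 8, 9} must be used), so Frank = 5.
The 6 still-open variables together cover exactly {3, 4, 6, 7, 8, 9} — 6 values for 6 variables — and 7 appears only in Alice's list, so Alice = 7.
Hank, Omar, Nate between them cover only {6, 8, 9} — a naked triple. Remove those values from Bob.
Determined: Liam=2, Alice=7, Frank=5. The other people each still have more than one consistent value. That makes 3.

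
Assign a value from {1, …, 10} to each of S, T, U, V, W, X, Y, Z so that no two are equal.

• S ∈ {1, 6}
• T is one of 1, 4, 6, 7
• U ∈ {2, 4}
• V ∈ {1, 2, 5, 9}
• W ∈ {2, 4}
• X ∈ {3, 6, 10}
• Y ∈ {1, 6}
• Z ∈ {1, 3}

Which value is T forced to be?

7

S and Y between them cover only {1, 6} — a naked pair. Remove those values from T, V, X, Z.
That leaves Z = 3. Remove 3 from X.
That leaves X = 10.
The 2 variables U and W are confined to {2, 4}, which locks those values in; drop them from T, V.
So T = 7.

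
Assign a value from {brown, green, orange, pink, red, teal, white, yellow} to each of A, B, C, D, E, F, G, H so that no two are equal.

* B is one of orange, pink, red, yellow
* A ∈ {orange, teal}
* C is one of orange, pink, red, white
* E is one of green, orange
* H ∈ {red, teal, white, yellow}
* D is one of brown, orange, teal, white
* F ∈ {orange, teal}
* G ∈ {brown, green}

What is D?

A and F share exactly the 2 values {orange, teal}; by pigeonhole those values go to them, so strike orange, teal from B, C, D, E, H.
That leaves E = green. Eliminate green elsewhere: G.
That leaves G = brown. Eliminate brown elsewhere: D.
So D = white.

white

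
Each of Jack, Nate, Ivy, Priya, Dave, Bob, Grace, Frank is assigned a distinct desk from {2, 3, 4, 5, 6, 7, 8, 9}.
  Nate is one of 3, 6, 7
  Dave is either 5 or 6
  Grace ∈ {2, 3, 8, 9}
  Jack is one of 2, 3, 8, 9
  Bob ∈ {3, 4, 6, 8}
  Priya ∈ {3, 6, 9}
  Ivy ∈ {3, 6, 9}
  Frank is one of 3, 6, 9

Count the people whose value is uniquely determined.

3

Among the 8 variables, 4 fits only Bob (and all 8 values in {2, 3, 4, 5, 6, 7, 8, 9} must be used), so Bob = 4.
Among the 7 still-open variables, 5 fits only Dave (and all 7 values in {2, 3, 5, 6, 7, 8, 9} must be used), so Dave = 5.
Among the 6 still-open variables, 7 fits only Nate (and all 6 values in {2, 3, 6, 7, 8, 9} must be used), so Nate = 7.
Ivy, Priya, Frank share exactly the 3 values {3, 6, 9}; by pigeonhole those values go to them, so strike 3, 6, 9 from Jack, Grace.
Determined: Nate=7, Dave=5, Bob=4. The other people each still have more than one consistent value. That makes 3.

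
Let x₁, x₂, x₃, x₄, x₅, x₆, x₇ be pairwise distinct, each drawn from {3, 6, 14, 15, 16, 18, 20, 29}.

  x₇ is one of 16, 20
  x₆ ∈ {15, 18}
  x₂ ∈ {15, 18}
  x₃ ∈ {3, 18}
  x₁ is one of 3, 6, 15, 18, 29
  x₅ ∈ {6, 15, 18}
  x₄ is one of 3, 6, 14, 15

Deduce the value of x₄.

The 2 variables x₂ and x₆ are confined to {15, 18}, which locks those values in; drop them from x₁, x₃, x₄, x₅.
That leaves x₃ = 3. Remove 3 from x₁, x₄.
That leaves x₅ = 6. Strike 6 from x₁, x₄.
So x₄ = 14.

14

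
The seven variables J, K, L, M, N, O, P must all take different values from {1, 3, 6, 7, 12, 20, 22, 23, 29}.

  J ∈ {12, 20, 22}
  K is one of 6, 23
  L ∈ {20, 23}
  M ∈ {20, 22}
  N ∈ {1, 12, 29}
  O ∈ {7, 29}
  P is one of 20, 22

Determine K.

M and P between them cover only {20, 22} — a naked pair. Remove those values from J, L.
J's domain is down to {12}, so J = 12. Strike 12 from N.
L must be 23 (only option left). Remove 23 from K.
So K = 6.

6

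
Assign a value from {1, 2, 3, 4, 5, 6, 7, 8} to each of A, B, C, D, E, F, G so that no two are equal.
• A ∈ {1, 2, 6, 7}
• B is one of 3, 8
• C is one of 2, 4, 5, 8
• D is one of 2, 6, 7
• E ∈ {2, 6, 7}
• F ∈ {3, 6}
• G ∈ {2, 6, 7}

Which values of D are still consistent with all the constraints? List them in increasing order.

The 3 variables D, E, G are confined to {2, 6, 7}, which locks those values in; drop them from A, C, F.
A's domain is down to {1}, so A = 1.
F's domain is down to {3}, so F = 3. Strike 3 from B.
B has just one choice, so B = 8. So C can't be 8.
No further eliminations apply; D can still be any of 2, 6, 7.

2, 6, 7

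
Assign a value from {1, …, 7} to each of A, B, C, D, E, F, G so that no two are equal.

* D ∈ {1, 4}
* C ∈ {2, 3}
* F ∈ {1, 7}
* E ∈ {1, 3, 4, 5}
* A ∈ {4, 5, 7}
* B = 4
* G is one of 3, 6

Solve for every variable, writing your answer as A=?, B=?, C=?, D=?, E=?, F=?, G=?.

B's domain is down to {4}, so B = 4. Eliminate 4 elsewhere: A, D, E.
That leaves D = 1. Eliminate 1 elsewhere: E, F.
F must be 7 (only option left). Strike 7 from A.
That leaves A = 5. Remove 5 from E.
E must be 3 (only option left). Eliminate 3 elsewhere: C, G.
G has just one choice, so G = 6.
That leaves C = 2.

A=5, B=4, C=2, D=1, E=3, F=7, G=6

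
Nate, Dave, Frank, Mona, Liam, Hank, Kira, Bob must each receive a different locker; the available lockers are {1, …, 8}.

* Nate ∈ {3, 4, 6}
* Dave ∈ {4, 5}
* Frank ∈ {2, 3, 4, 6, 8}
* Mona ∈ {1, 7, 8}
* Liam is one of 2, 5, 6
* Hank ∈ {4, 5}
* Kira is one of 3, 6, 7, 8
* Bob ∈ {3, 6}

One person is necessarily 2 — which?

Liam

The 8 variables draw from only 8 values {1, 2, 3, 4, 5, 6, 7, 8}, so each is used; only Mona can be 1, hence Mona = 1.
The 7 still-open variables draw from only 7 values {2, 3, 4, 5, 6, 7, 8}, so each is used; only Kira can be 7, hence Kira = 7.
Among the 6 still-open variables, 8 fits only Frank (and all 6 values in {2, 3, 4, 5, 6, 8} must be used), so Frank = 8.
The 5 still-open variables draw from only 5 values {2, 3, 4, 5, 6}, so each is used; only Liam can be 2, hence Liam = 2.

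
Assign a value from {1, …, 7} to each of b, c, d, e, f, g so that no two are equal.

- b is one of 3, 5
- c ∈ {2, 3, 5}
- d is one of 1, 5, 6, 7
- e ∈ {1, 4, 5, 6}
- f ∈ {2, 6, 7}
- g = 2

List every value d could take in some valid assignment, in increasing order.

1, 6, 7

g has just one choice, so g = 2. Eliminate 2 elsewhere: c, f.
b and c share exactly the 2 values {3, 5}; by pigeonhole those values go to them, so strike 3, 5 from d, e.
No further eliminations apply; d can still be any of 1, 6, 7.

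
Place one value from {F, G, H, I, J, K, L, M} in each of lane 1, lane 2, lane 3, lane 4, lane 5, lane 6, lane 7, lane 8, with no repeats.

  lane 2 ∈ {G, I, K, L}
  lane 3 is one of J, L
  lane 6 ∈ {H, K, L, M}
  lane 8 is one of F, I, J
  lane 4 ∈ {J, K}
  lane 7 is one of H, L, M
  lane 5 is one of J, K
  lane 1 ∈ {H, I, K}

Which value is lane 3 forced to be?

L

Among the 8 variables, F fits only lane 8 (and all 8 values in {F, G, H, I, J, K, L, M} must be used), so lane 8 = F.
The 7 still-open variables together cover exactly {G, H, I, J, K, L, M} — 7 values for 7 variables — and G appears only in lane 2's list, so lane 2 = G.
Among the 6 still-open variables, I fits only lane 1 (and all 6 values in {H, I, J, K, L, M} must be used), so lane 1 = I.
lane 4 and lane 5 share exactly the 2 values {J, K}; by pigeonhole those values go to them, so strike J, K from lane 3, lane 6.
So lane 3 = L.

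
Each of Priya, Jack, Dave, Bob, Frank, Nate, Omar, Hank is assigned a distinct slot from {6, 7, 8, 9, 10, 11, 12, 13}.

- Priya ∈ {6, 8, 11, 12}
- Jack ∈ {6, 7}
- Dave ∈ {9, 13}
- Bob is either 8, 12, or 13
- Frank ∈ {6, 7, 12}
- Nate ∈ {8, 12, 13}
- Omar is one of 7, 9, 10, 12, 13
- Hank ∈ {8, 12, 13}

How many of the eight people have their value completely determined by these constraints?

3

The 8 variables draw from only 8 values {6, 7, 8, 9, 10, 11, 12, 13}, so each is used; only Omar can be 10, hence Omar = 10.
The 7 still-open variables together cover exactly {6, 7, 8, 9, 11, 12, 13} — 7 values for 7 variables — and 9 appears only in Dave's list, so Dave = 9.
Among the 6 still-open variables, 11 fits only Priya (and all 6 values in {6, 7, 8, 11, 12, 13} must be used), so Priya = 11.
Bob, Nate, Hank share exactly the 3 values {8, 12, 13}; by pigeonhole those values go to them, so strike 8, 12, 13 from Frank.
Determined: Priya=11, Dave=9, Omar=10. The other people each still have more than one consistent value. That makes 3.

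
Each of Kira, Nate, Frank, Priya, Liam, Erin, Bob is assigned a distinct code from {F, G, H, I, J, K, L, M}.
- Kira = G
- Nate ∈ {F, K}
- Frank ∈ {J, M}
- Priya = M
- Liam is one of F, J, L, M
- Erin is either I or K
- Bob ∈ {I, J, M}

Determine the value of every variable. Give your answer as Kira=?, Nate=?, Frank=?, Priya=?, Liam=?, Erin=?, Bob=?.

Kira must be G (only option left).
That leaves Priya = M. Strike M from Frank, Liam, Bob.
Frank's domain is down to {J}, so Frank = J. Remove J from Liam, Bob.
Bob has just one choice, so Bob = I. Remove I from Erin.
Erin has just one choice, so Erin = K. So Nate can't be K.
Nate has just one choice, so Nate = F. Remove F from Liam.
Liam's domain is down to {L}, so Liam = L.

Kira=G, Nate=F, Frank=J, Priya=M, Liam=L, Erin=K, Bob=I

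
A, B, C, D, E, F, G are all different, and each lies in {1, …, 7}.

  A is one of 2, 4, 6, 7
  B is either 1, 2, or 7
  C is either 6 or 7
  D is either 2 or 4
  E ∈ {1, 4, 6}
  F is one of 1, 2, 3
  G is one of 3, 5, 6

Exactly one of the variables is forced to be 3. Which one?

F

The 7 variables together cover exactly {1, 2, 3, 4, 5, 6, 7} — 7 values for 7 variables — and 5 appears only in G's list, so G = 5.
The 6 still-open variables together cover exactly {1, 2, 3, 4, 6, 7} — 6 values for 6 variables — and 3 appears only in F's list, so F = 3.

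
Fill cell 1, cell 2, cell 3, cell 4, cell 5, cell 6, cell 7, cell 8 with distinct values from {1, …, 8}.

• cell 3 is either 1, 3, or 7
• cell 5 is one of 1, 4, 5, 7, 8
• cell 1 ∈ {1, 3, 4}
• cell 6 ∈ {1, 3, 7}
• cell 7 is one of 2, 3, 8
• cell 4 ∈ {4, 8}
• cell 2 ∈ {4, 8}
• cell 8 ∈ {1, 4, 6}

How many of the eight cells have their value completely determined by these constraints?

The 8 variables draw from only 8 values {1, 2, 3, 4, 5, 6, 7, 8}, so each is used; only cell 7 can be 2, hence cell 7 = 2.
The 7 still-open variables draw from only 7 values {1, 3, 4, 5, 6, 7, 8}, so each is used; only cell 5 can be 5, hence cell 5 = 5.
The 6 still-open variables together cover exactly {1, 3, 4, 6, 7, 8} — 6 values for 6 variables — and 6 appears only in cell 8's list, so cell 8 = 6.
cell 2 and cell 4 share exactly the 2 values {4, 8}; by pigeonhole those values go to them, so strike 4, 8 from cell 1.
Determined: cell 5=5, cell 7=2, cell 8=6. The other cells each still have more than one consistent value. That makes 3.

3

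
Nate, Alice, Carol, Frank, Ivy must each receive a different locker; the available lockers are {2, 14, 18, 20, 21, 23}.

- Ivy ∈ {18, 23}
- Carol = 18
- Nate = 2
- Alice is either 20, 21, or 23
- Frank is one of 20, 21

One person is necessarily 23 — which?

Ivy

Nate must be 2 (only option left).
That leaves Carol = 18. Remove 18 from Ivy.
So 23 goes to Ivy.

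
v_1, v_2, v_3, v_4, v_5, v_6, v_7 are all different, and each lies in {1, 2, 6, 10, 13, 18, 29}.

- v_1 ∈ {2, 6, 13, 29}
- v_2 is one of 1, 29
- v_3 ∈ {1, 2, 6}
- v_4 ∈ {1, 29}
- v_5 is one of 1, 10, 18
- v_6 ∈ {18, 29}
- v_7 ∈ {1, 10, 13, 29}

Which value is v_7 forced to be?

v_2 and v_4 between them cover only {1, 29} — a naked pair. Remove those values from v_1, v_3, v_5, v_6, v_7.
v_6's domain is down to {18}, so v_6 = 18. Remove 18 from v_5.
v_5 has just one choice, so v_5 = 10. Eliminate 10 elsewhere: v_7.
So v_7 = 13.

13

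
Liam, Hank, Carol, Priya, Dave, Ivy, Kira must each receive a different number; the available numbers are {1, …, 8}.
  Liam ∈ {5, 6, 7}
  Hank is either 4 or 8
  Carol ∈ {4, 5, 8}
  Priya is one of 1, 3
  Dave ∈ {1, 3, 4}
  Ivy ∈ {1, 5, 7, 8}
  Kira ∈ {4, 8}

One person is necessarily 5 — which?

The 7 variables together cover exactly {1, 3, 4, 5, 6, 7, 8} — 7 values for 7 variables — and 6 appears only in Liam's list, so Liam = 6.
Among the 6 still-open variables, 7 fits only Ivy (and all 6 values in {1, 3, 4, 5, 7, 8} must be used), so Ivy = 7.
Among the 5 still-open variables, 5 fits only Carol (and all 5 values in {1, 3, 4, 5, 8} must be used), so Carol = 5.

Carol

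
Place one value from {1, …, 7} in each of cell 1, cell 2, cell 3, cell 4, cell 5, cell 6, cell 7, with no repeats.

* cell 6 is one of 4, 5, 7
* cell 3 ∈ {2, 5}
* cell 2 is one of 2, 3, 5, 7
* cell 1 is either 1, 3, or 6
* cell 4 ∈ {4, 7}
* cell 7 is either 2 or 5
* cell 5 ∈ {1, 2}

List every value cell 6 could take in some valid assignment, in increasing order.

Among the 7 variables, 6 fits only cell 1 (and all 7 values in {1, 2, 3, 4, 5, 6, 7} must be used), so cell 1 = 6.
The 6 still-open variables draw from only 6 values {1, 2, 3, 4, 5, 7}, so each is used; only cell 5 can be 1, hence cell 5 = 1.
The 5 still-open variables draw from only 5 values {2, 3, 4, 5, 7}, so each is used; only cell 2 can be 3, hence cell 2 = 3.
cell 3 and cell 7 between them cover only {2, 5} — a naked pair. Remove those values from cell 6.
No further eliminations apply; cell 6 can still be any of 4, 7.

4, 7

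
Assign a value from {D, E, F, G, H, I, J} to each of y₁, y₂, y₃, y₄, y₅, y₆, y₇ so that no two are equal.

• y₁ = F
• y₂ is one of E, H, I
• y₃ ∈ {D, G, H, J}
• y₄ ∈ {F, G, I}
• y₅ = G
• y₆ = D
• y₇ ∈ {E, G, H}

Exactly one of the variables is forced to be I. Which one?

y₁ has just one choice, so y₁ = F. Strike F from y₄.
That leaves y₅ = G. So y₃, y₄, y₇ can't be G.
So I goes to y₄.

y₄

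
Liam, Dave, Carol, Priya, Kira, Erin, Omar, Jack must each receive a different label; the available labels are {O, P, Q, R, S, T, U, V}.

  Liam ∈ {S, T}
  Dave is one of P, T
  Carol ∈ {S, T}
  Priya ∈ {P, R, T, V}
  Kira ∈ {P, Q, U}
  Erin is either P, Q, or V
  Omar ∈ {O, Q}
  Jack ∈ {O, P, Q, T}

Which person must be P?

Dave

The 8 variables together cover exactly {O, P, Q, R, S, T, U, V} — 8 values for 8 variables — and R appears only in Priya's list, so Priya = R.
The 7 still-open variables together cover exactly {O, P, Q, S, T, U, V} — 7 values for 7 variables — and U appears only in Kira's list, so Kira = U.
The 6 still-open variables draw from only 6 values {O, P, Q, S, T, V}, so each is used; only Erin can be V, hence Erin = V.
The 2 variables Liam and Carol are confined to {S, T}, which locks those values in; drop them from Dave, Jack.
So P goes to Dave.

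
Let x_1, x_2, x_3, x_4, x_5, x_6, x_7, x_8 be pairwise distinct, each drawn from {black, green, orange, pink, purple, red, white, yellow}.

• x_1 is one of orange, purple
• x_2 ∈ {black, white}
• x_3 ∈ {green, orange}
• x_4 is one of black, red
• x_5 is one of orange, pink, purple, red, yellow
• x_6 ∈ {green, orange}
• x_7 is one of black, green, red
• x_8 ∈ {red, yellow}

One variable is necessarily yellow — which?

The 8 variables together cover exactly {black, green, orange, pink, purple, red, white, yellow} — 8 values for 8 variables — and pink appears only in x_5's list, so x_5 = pink.
The 7 still-open variables together cover exactly {black, green, orange, purple, red, white, yellow} — 7 values for 7 variables — and purple appears only in x_1's list, so x_1 = purple.
Among the 6 still-open variables, white fits only x_2 (and all 6 values in {black, green, orange, red, white, yellow} must be used), so x_2 = white.
The 5 still-open variables draw from only 5 values {black, green, orange, red, yellow}, so each is used; only x_8 can be yellow, hence x_8 = yellow.

x_8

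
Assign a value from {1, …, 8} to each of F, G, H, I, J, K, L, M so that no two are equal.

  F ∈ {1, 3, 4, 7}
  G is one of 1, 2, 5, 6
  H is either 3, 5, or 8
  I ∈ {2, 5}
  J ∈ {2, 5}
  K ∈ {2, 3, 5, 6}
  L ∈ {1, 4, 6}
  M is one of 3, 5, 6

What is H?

Among the 8 variables, 7 fits only F (and all 8 values in {1, 2, 3, 4, 5, 6, 7, 8} must be used), so F = 7.
The 7 still-open variables draw from only 7 values {1, 2, 3, 4, 5, 6, 8}, so each is used; only L can be 4, hence L = 4.
Among the 6 still-open variables, 1 fits only G (and all 6 values in {1, 2, 3, 5, 6, 8} must be used), so G = 1.
The 5 still-open variables draw from only 5 values {2, 3, 5, 6, 8}, so each is used; only H can be 8, hence H = 8.

8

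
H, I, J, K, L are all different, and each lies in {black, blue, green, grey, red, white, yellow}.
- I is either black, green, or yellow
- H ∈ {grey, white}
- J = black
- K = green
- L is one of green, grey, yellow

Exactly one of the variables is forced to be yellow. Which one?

I

J has just one choice, so J = black. So I can't be black.
That leaves K = green. Eliminate green elsewhere: I, L.
So yellow goes to I.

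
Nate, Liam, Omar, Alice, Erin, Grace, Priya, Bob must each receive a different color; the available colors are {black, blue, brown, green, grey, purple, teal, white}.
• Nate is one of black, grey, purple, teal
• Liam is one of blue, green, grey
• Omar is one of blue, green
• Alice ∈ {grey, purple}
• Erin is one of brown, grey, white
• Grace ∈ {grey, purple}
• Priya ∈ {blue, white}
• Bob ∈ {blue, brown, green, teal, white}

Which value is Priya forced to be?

Among the 8 variables, black fits only Nate (and all 8 values in {black, blue, brown, green, grey, purple, teal, white} must be used), so Nate = black.
Among the 7 still-open variables, teal fits only Bob (and all 7 values in {blue, brown, green, grey, purple, teal, white} must be used), so Bob = teal.
Among the 6 still-open variables, brown fits only Erin (and all 6 values in {blue, brown, green, grey, purple, white} must be used), so Erin = brown.
Among the 5 still-open variables, white fits only Priya (and all 5 values in {blue, green, grey, purple, white} must be used), so Priya = white.

white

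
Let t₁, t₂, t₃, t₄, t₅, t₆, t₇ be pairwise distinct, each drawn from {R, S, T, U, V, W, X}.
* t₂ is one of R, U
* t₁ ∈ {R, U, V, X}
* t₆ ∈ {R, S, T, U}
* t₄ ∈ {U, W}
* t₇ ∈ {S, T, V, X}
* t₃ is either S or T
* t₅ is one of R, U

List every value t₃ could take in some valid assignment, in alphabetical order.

The 7 variables together cover exactly {R, S, T, U, V, W, X} — 7 values for 7 variables — and W appears only in t₄'s list, so t₄ = W.
t₂ and t₅ share exactly the 2 values {R, U}; by pigeonhole those values go to them, so strike R, U from t₁, t₆.
The 2 variables t₃ and t₆ are confined to {S, T}, which locks those values in; drop them from t₇.
No further eliminations apply; t₃ can still be any of S, T.

S, T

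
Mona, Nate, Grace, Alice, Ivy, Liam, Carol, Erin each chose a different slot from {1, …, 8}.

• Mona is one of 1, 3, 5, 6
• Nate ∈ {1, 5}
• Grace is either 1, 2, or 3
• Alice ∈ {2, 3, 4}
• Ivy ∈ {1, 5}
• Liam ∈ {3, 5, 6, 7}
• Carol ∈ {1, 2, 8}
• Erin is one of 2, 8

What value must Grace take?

The 8 variables together cover exactly {1, 2, 3, 4, 5, 6, 7, 8} — 8 values for 8 variables — and 4 appears only in Alice's list, so Alice = 4.
The 7 still-open variables draw from only 7 values {1, 2, 3, 5, 6, 7, 8}, so each is used; only Liam can be 7, hence Liam = 7.
Among the 6 still-open variables, 6 fits only Mona (and all 6 values in {1, 2, 3, 5, 6, 8} must be used), so Mona = 6.
The 5 still-open variables draw from only 5 values {1, 2, 3, 5, 8}, so each is used; only Grace can be 3, hence Grace = 3.

3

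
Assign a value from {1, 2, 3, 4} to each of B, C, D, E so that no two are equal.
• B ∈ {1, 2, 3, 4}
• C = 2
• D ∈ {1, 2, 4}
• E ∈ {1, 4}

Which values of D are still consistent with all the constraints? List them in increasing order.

C must be 2 (only option left). Strike 2 from B, D.
The 3 still-open variables together cover exactly {1, 3, 4} — 3 values for 3 variables — and 3 appears only in B's list, so B = 3.
No further eliminations apply; D can still be any of 1, 4.

1, 4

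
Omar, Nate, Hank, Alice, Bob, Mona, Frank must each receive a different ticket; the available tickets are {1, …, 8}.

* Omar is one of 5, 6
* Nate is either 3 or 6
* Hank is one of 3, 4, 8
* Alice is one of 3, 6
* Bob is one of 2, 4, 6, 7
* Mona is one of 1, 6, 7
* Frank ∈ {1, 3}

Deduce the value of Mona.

Nate and Alice between them cover only {3, 6} — a naked pair. Remove those values from Omar, Hank, Bob, Mona, Frank.
Omar must be 5 (only option left).
Frank's domain is down to {1}, so Frank = 1. Eliminate 1 elsewhere: Mona.
So Mona = 7.

7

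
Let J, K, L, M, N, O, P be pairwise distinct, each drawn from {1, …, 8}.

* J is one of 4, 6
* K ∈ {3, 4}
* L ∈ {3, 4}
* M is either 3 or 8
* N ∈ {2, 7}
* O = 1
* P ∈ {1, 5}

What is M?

O has just one choice, so O = 1. Strike 1 from P.
P has just one choice, so P = 5.
The 2 variables K and L are confined to {3, 4}, which locks those values in; drop them from J, M.
So M = 8.

8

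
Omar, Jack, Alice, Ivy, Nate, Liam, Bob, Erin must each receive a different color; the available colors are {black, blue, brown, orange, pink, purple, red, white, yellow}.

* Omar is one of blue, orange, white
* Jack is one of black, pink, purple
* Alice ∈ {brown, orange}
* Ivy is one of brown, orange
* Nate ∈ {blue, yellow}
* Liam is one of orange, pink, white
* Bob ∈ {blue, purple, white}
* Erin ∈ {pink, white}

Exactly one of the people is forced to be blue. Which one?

Among the 8 variables, black fits only Jack (and all 8 values in {black, blue, brown, orange, pink, purple, white, yellow} must be used), so Jack = black.
The 7 still-open variables together cover exactly {blue, brown, orange, pink, purple, white, yellow} — 7 values for 7 variables — and purple appears only in Bob's list, so Bob = purple.
The 6 still-open variables draw from only 6 values {blue, brown, orange, pink, white, yellow}, so each is used; only Nate can be yellow, hence Nate = yellow.
The 5 still-open variables draw from only 5 values {blue, brown, orange, pink, white}, so each is used; only Omar can be blue, hence Omar = blue.

Omar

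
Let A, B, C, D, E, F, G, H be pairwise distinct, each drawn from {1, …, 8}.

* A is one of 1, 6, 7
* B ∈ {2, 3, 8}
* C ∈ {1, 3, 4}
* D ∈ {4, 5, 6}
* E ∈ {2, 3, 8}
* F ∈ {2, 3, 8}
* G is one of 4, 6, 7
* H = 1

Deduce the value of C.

H has just one choice, so H = 1. Eliminate 1 elsewhere: A, C.
Among the 7 still-open variables, 5 fits only D (and all 7 values in {2, 3, 4, 5, 6, 7, 8} must be used), so D = 5.
B, E, F between them cover only {2, 3, 8} — a naked triple. Remove those values from C.
So C = 4.

4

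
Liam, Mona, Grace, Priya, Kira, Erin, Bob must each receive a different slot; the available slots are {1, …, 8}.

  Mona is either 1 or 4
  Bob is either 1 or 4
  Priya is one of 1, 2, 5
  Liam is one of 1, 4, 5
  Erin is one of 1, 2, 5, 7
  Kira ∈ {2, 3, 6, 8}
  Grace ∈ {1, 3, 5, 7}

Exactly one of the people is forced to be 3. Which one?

Grace

Mona and Bob share exactly the 2 values {1, 4}; by pigeonhole those values go to them, so strike 1, 4 from Liam, Grace, Priya, Erin.
That leaves Liam = 5. Eliminate 5 elsewhere: Grace, Priya, Erin.
Priya must be 2 (only option left). So Kira, Erin can't be 2.
Erin's domain is down to {7}, so Erin = 7. Eliminate 7 elsewhere: Grace.
So 3 goes to Grace.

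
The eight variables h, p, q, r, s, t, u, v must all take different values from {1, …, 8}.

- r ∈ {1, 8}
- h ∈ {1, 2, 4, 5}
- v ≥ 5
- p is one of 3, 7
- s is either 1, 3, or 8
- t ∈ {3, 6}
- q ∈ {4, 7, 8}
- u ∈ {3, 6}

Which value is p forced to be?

The 8 variables draw from only 8 values {1, 2, 3, 4, 5, 6, 7, 8}, so each is used; only h can be 2, hence h = 2.
The 7 still-open variables together cover exactly {1, 3, 4, 5, 6, 7, 8} — 7 values for 7 variables — and 4 appears only in q's list, so q = 4.
The 6 still-open variables together cover exactly {1, 3, 5, 6, 7, 8} — 6 values for 6 variables — and 5 appears only in v's list, so v = 5.
Among the 5 still-open variables, 7 fits only p (and all 5 values in {1, 3, 6, 7, 8} must be used), so p = 7.

7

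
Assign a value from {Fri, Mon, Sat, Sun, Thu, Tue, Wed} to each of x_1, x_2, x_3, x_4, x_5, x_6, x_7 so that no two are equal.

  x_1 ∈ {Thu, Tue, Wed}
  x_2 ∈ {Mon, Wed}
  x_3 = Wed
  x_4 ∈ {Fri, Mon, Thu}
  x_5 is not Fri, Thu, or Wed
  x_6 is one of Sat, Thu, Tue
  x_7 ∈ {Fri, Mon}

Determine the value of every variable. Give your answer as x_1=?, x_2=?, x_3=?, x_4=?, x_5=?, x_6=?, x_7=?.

x_3 has just one choice, so x_3 = Wed. So x_1, x_2 can't be Wed.
That leaves x_2 = Mon. Strike Mon from x_4, x_5, x_7.
x_7's domain is down to {Fri}, so x_7 = Fri. So x_4 can't be Fri.
x_4 must be Thu (only option left). So x_1, x_6 can't be Thu.
x_1's domain is down to {Tue}, so x_1 = Tue. Strike Tue from x_5, x_6.
x_6 must be Sat (only option left). Strike Sat from x_5.
x_5's domain is down to {Sun}, so x_5 = Sun.

x_1=Tue, x_2=Mon, x_3=Wed, x_4=Thu, x_5=Sun, x_6=Sat, x_7=Fri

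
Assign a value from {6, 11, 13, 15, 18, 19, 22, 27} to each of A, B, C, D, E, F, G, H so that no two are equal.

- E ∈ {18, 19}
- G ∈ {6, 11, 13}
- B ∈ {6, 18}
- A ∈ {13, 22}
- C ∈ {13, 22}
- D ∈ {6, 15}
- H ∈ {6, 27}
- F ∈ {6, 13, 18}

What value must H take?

Among the 8 variables, 11 fits only G (and all 8 values in {6, 11, 13, 15, 18, 19, 22, 27} must be used), so G = 11.
The 7 still-open variables draw from only 7 values {6, 13, 15, 18, 19, 22, 27}, so each is used; only D can be 15, hence D = 15.
The 6 still-open variables together cover exactly {6, 13, 18, 19, 22, 27} — 6 values for 6 variables — and 19 appears only in E's list, so E = 19.
Among the 5 still-open variables, 27 fits only H (and all 5 values in {6, 13, 18, 22, 27} must be used), so H = 27.

27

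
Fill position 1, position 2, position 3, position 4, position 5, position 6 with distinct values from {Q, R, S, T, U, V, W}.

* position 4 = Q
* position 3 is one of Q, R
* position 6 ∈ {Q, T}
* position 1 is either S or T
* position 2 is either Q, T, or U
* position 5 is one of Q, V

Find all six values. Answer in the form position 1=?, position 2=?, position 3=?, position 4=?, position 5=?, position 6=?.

position 4 must be Q (only option left). Remove Q from position 2, position 3, position 5, position 6.
position 5 has just one choice, so position 5 = V.
That leaves position 6 = T. Remove T from position 1, position 2.
position 1 has just one choice, so position 1 = S.
position 2 has just one choice, so position 2 = U.
position 3 must be R (only option left).

position 1=S, position 2=U, position 3=R, position 4=Q, position 5=V, position 6=T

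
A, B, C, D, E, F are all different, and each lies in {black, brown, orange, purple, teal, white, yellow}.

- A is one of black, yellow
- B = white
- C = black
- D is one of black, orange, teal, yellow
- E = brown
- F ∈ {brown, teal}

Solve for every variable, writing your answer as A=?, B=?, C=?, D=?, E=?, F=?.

A=yellow, B=white, C=black, D=orange, E=brown, F=teal

B's domain is down to {white}, so B = white.
That leaves C = black. Eliminate black elsewhere: A, D.
That leaves E = brown. Remove brown from F.
That leaves F = teal. Eliminate teal elsewhere: D.
A has just one choice, so A = yellow. Strike yellow from D.
D has just one choice, so D = orange.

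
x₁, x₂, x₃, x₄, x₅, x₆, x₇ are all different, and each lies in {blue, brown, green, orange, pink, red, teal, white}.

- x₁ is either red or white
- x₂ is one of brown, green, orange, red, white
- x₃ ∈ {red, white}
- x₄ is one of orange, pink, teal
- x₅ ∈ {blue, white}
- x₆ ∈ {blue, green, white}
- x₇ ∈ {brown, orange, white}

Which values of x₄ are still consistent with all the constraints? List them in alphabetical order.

pink, teal

x₁ and x₃ between them cover only {red, white} — a naked pair. Remove those values from x₂, x₅, x₆, x₇.
x₅'s domain is down to {blue}, so x₅ = blue. Eliminate blue elsewhere: x₆.
That leaves x₆ = green. Remove green from x₂.
x₂ and x₇ share exactly the 2 values {brown, orange}; by pigeonhole those values go to them, so strike brown, orange from x₄.
No further eliminations apply; x₄ can still be any of pink, teal.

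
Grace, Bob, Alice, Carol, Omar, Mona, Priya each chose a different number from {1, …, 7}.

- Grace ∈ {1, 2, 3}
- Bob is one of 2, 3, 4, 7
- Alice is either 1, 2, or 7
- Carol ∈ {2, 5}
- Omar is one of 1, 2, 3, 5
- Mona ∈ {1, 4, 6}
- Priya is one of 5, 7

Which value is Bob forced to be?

Among the 7 variables, 6 fits only Mona (and all 7 values in {1, 2, 3, 4, 5, 6, 7} must be used), so Mona = 6.
The 6 still-open variables together cover exactly {1, 2, 3, 4, 5, 7} — 6 values for 6 variables — and 4 appears only in Bob's list, so Bob = 4.

4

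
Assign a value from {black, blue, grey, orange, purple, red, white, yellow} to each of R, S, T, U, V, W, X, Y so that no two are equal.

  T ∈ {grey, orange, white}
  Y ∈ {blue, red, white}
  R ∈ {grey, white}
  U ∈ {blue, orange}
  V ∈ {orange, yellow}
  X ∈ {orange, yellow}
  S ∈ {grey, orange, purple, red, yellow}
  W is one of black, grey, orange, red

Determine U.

blue

The 8 variables draw from only 8 values {black, blue, grey, orange, purple, red, white, yellow}, so each is used; only W can be black, hence W = black.
The 7 still-open variables draw from only 7 values {blue, grey, orange, purple, red, white, yellow}, so each is used; only S can be purple, hence S = purple.
Among the 6 still-open variables, red fits only Y (and all 6 values in {blue, grey, orange, red, white, yellow} must be used), so Y = red.
The 5 still-open variables draw from only 5 values {blue, grey, orange, white, yellow}, so each is used; only U can be blue, hence U = blue.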